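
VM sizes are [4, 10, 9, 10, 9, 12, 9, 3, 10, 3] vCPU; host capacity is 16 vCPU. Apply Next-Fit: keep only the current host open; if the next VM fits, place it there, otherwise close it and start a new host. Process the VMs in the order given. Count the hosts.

Put 4 vCPU in host 1; 12 vCPU remain.
Put 10 vCPU in host 1; 2 vCPU remain.
Put 9 vCPU in host 2; 7 vCPU remain.
Put 10 vCPU in host 3; 6 vCPU remain.
Put 9 vCPU in host 4; 7 vCPU remain.
Put 12 vCPU in host 5; 4 vCPU remain.
Put 9 vCPU in host 6; 7 vCPU remain.
Put 3 vCPU in host 6; 4 vCPU remain.
Put 10 vCPU in host 7; 6 vCPU remain.
Put 3 vCPU in host 7; 3 vCPU remain.
Final hosts: [4,10] [9] [10] [9] [12] [9,3] [10,3].

7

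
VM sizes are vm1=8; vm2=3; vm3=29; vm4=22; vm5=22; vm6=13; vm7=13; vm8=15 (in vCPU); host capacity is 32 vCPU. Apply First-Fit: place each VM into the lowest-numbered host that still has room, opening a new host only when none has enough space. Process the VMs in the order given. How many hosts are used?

vm1 (8 vCPU) → host 1 (remaining 24 vCPU)
vm2 (3 vCPU) → host 1 (remaining 21 vCPU)
vm3 (29 vCPU) → host 2 (remaining 3 vCPU)
vm4 (22 vCPU) → host 3 (remaining 10 vCPU)
vm5 (22 vCPU) → host 4 (remaining 10 vCPU)
vm6 (13 vCPU) → host 1 (remaining 8 vCPU)
vm7 (13 vCPU) → host 5 (remaining 19 vCPU)
vm8 (15 vCPU) → host 5 (remaining 4 vCPU)

5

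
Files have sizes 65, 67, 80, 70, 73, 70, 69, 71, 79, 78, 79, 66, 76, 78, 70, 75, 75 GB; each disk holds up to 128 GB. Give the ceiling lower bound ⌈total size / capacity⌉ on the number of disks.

10

Total size = 65 + 67 + 80 + 70 + 73 + 70 + 69 + 71 + 79 + 78 + 79 + 66 + 76 + 78 + 70 + 75 + 75 = 1241 GB.
⌈1241 / 128⌉ = 10.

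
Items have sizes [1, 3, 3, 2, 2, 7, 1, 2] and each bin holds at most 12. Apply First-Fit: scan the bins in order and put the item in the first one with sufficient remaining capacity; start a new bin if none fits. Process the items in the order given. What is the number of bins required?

1 → bin 1 (remaining 11)
3 → bin 1 (remaining 8)
3 → bin 1 (remaining 5)
2 → bin 1 (remaining 3)
2 → bin 1 (remaining 1)
7 → bin 2 (remaining 5)
1 → bin 1 (remaining 0)
2 → bin 2 (remaining 3)
Final bins: [1,3,3,2,2,1] [7,2].

2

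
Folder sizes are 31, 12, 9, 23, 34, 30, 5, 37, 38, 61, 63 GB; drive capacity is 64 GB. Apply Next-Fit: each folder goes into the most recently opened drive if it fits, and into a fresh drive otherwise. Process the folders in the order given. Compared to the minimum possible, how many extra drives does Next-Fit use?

1

Next-Fit: [31,12,9] [23,34] [30,5] [37] [38] [61] [63] → 7 drives.
Total size 343 GB; any packing needs at least ⌈343/64⌉ = 6 drives.
An optimal packing achieves that bound: [63] [61] [38,23] [37,12,9,5] [34,30] [31] → 6 drives.
Excess: 7 − 6 = 1.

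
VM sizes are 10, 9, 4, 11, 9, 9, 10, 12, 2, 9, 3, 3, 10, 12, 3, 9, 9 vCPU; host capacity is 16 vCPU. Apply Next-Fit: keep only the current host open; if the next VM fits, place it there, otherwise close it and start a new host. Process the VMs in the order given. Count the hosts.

Put 10 vCPU in host 1; 6 vCPU remain.
Put 9 vCPU in host 2; 7 vCPU remain.
Put 4 vCPU in host 2; 3 vCPU remain.
Put 11 vCPU in host 3; 5 vCPU remain.
Put 9 vCPU in host 4; 7 vCPU remain.
Put 9 vCPU in host 5; 7 vCPU remain.
Put 10 vCPU in host 6; 6 vCPU remain.
Put 12 vCPU in host 7; 4 vCPU remain.
Put 2 vCPU in host 7; 2 vCPU remain.
Put 9 vCPU in host 8; 7 vCPU remain.
Put 3 vCPU in host 8; 4 vCPU remain.
Put 3 vCPU in host 8; 1 vCPU remain.
Put 10 vCPU in host 9; 6 vCPU remain.
Put 12 vCPU in host 10; 4 vCPU remain.
Put 3 vCPU in host 10; 1 vCPU remain.
Put 9 vCPU in host 11; 7 vCPU remain.
Put 9 vCPU in host 12; 7 vCPU remain.

12 hosts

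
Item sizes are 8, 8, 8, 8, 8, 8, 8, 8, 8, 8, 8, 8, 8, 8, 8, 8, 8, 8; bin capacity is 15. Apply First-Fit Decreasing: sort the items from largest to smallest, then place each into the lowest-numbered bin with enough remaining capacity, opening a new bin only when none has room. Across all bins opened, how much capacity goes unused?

126

Sorted descending: 8, 8, 8, 8, 8, 8, 8, 8, 8, 8, 8, 8, 8, 8, 8, 8, 8, 8.
8 → bin 1 (remaining 7)
8 → bin 2 (remaining 7)
8 → bin 3 (remaining 7)
8 → bin 4 (remaining 7)
8 → bin 5 (remaining 7)
8 → bin 6 (remaining 7)
8 → bin 7 (remaining 7)
8 → bin 8 (remaining 7)
8 → bin 9 (remaining 7)
8 → bin 10 (remaining 7)
8 → bin 11 (remaining 7)
8 → bin 12 (remaining 7)
8 → bin 13 (remaining 7)
8 → bin 14 (remaining 7)
8 → bin 15 (remaining 7)
8 → bin 16 (remaining 7)
8 → bin 17 (remaining 7)
8 → bin 18 (remaining 7)
18 bins × 15 = 270; used 144; unused 126.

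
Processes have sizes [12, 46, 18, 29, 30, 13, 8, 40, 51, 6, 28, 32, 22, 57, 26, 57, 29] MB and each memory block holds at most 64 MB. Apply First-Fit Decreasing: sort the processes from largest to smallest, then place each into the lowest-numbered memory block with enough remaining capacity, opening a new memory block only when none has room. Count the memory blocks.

Sorted descending: 57, 57, 51, 46, 40, 32, 30, 29, 29, 28, 26, 22, 18, 13, 12, 8, 6.
memory block 1: place 57 MB, 7 MB left
memory block 2: place 57 MB, 7 MB left
memory block 3: place 51 MB, 13 MB left
memory block 4: place 46 MB, 18 MB left
memory block 5: place 40 MB, 24 MB left
memory block 6: place 32 MB, 32 MB left
memory block 6: place 30 MB, 2 MB left
memory block 7: place 29 MB, 35 MB left
memory block 7: place 29 MB, 6 MB left
memory block 8: place 28 MB, 36 MB left
memory block 8: place 26 MB, 10 MB left
memory block 5: place 22 MB, 2 MB left
memory block 4: place 18 MB, 0 MB left
memory block 3: place 13 MB, 0 MB left
memory block 9: place 12 MB, 52 MB left
memory block 8: place 8 MB, 2 MB left
memory block 1: place 6 MB, 1 MB left
Final memory blocks: [57,6] [57] [51,13] [46,18] [40,22] [32,30] [29,29] [28,26,8] [12].

9 memory blocks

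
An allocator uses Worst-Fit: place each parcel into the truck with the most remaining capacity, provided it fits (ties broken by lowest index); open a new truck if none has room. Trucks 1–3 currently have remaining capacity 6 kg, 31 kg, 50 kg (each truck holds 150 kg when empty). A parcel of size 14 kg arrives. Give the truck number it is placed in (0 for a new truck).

3

Trucks with room: truck 2 (31 kg), truck 3 (50 kg).
Most room is truck 3 with 50 kg free.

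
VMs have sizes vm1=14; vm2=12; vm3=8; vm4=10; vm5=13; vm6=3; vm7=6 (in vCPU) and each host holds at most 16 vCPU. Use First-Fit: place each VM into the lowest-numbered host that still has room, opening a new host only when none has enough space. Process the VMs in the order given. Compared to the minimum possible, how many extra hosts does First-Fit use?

0

First-Fit: [14] [12,3] [8,6] [10] [13] → 5 hosts.
Total size 66 vCPU; any packing needs at least ⌈66/16⌉ = 5 hosts.
So 5 is already optimal.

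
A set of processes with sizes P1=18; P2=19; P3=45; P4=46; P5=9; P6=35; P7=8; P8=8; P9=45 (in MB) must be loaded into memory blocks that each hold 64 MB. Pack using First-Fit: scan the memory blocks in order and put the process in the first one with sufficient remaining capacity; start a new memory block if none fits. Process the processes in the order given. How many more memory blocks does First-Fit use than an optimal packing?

1

First-Fit: [18,19,9,8,8] [45] [46] [35] [45] → 5 memory blocks.
Total size 233 MB; any packing needs at least ⌈233/64⌉ = 4 memory blocks.
An optimal packing achieves that bound: [46,18] [45,19] [45,9,8] [35,8] → 4 memory blocks.
Excess: 5 − 4 = 1.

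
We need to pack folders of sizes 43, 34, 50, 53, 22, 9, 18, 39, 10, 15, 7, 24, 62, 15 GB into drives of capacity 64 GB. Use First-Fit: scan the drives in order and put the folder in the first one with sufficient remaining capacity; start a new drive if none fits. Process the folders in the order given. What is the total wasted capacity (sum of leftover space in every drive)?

43 GB → drive 1 (remaining 21 GB)
34 GB → drive 2 (remaining 30 GB)
50 GB → drive 3 (remaining 14 GB)
53 GB → drive 4 (remaining 11 GB)
22 GB → drive 2 (remaining 8 GB)
9 GB → drive 1 (remaining 12 GB)
18 GB → drive 5 (remaining 46 GB)
39 GB → drive 5 (remaining 7 GB)
10 GB → drive 1 (remaining 2 GB)
15 GB → drive 6 (remaining 49 GB)
7 GB → drive 2 (remaining 1 GB)
24 GB → drive 6 (remaining 25 GB)
62 GB → drive 7 (remaining 2 GB)
15 GB → drive 6 (remaining 10 GB)
7 drives × 64 GB = 448 GB; used 401 GB; unused 47 GB.

47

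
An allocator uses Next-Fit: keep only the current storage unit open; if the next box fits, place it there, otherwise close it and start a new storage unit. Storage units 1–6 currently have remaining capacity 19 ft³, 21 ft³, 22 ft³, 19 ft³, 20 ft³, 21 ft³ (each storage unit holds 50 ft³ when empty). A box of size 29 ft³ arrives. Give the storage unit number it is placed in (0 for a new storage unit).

0

Next-Fit only looks at storage unit 6, which has 21 ft³ free.
29 ft³ does not fit, so a new storage unit is opened.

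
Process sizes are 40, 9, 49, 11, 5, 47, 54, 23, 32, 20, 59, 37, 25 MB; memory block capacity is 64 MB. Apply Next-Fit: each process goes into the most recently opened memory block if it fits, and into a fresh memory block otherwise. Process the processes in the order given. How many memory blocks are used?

memory block 1: place 40 MB, 24 MB left
memory block 1: place 9 MB, 15 MB left
memory block 2: place 49 MB, 15 MB left
memory block 2: place 11 MB, 4 MB left
memory block 3: place 5 MB, 59 MB left
memory block 3: place 47 MB, 12 MB left
memory block 4: place 54 MB, 10 MB left
memory block 5: place 23 MB, 41 MB left
memory block 5: place 32 MB, 9 MB left
memory block 6: place 20 MB, 44 MB left
memory block 7: place 59 MB, 5 MB left
memory block 8: place 37 MB, 27 MB left
memory block 8: place 25 MB, 2 MB left
Final memory blocks: [40,9] [49,11] [5,47] [54] [23,32] [20] [59] [37,25].

8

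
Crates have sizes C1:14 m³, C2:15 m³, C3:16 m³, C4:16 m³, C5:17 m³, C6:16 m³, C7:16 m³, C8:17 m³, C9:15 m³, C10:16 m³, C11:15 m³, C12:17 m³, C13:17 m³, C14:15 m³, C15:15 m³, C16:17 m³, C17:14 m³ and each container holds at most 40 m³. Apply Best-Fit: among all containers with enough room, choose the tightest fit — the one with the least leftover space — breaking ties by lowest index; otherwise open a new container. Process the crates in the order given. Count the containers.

9

C1 (14 m³) → container 1 (remaining 26 m³)
C2 (15 m³) → container 1 (remaining 11 m³)
C3 (16 m³) → container 2 (remaining 24 m³)
C4 (16 m³) → container 2 (remaining 8 m³)
C5 (17 m³) → container 3 (remaining 23 m³)
C6 (16 m³) → container 3 (remaining 7 m³)
C7 (16 m³) → container 4 (remaining 24 m³)
C8 (17 m³) → container 4 (remaining 7 m³)
C9 (15 m³) → container 5 (remaining 25 m³)
C10 (16 m³) → container 5 (remaining 9 m³)
C11 (15 m³) → container 6 (remaining 25 m³)
C12 (17 m³) → container 6 (remaining 8 m³)
C13 (17 m³) → container 7 (remaining 23 m³)
C14 (15 m³) → container 7 (remaining 8 m³)
C15 (15 m³) → container 8 (remaining 25 m³)
C16 (17 m³) → container 8 (remaining 8 m³)
C17 (14 m³) → container 9 (remaining 26 m³)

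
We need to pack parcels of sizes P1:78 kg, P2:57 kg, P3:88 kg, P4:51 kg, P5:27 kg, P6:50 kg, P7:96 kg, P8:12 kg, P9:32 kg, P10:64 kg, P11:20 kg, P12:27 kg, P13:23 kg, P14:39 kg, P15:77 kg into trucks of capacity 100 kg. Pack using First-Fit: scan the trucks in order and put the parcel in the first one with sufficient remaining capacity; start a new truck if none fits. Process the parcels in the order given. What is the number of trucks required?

Put P1 (78 kg) in truck 1; 22 kg remain.
Put P2 (57 kg) in truck 2; 43 kg remain.
Put P3 (88 kg) in truck 3; 12 kg remain.
Put P4 (51 kg) in truck 4; 49 kg remain.
Put P5 (27 kg) in truck 2; 16 kg remain.
Put P6 (50 kg) in truck 5; 50 kg remain.
Put P7 (96 kg) in truck 6; 4 kg remain.
Put P8 (12 kg) in truck 1; 10 kg remain.
Put P9 (32 kg) in truck 4; 17 kg remain.
Put P10 (64 kg) in truck 7; 36 kg remain.
Put P11 (20 kg) in truck 5; 30 kg remain.
Put P12 (27 kg) in truck 5; 3 kg remain.
Put P13 (23 kg) in truck 7; 13 kg remain.
Put P14 (39 kg) in truck 8; 61 kg remain.
Put P15 (77 kg) in truck 9; 23 kg remain.
Final trucks: [78,12] [57,27] [88] [51,32] [50,20,27] [96] [64,23] [39] [77].

9 trucks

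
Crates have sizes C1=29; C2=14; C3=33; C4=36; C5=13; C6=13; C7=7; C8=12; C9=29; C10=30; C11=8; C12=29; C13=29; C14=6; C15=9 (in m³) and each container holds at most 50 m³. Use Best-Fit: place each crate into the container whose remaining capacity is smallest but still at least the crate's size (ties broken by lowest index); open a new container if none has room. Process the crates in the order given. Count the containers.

container 1: place C1 (29 m³), 21 m³ left
container 1: place C2 (14 m³), 7 m³ left
container 2: place C3 (33 m³), 17 m³ left
container 3: place C4 (36 m³), 14 m³ left
container 3: place C5 (13 m³), 1 m³ left
container 2: place C6 (13 m³), 4 m³ left
container 1: place C7 (7 m³), 0 m³ left
container 4: place C8 (12 m³), 38 m³ left
container 4: place C9 (29 m³), 9 m³ left
container 5: place C10 (30 m³), 20 m³ left
container 4: place C11 (8 m³), 1 m³ left
container 6: place C12 (29 m³), 21 m³ left
container 7: place C13 (29 m³), 21 m³ left
container 5: place C14 (6 m³), 14 m³ left
container 5: place C15 (9 m³), 5 m³ left

7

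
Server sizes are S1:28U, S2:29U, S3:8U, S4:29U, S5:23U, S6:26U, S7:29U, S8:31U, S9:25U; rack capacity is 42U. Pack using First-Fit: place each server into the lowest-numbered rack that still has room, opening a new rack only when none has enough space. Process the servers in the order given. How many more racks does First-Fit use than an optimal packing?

First-Fit: [28,8] [29] [29] [23] [26] [29] [31] [25] → 8 racks.
8 servers exceed 21U (half the capacity), and no two of those can share a rack, so at least 8 racks are needed.
So 8 is already optimal.

0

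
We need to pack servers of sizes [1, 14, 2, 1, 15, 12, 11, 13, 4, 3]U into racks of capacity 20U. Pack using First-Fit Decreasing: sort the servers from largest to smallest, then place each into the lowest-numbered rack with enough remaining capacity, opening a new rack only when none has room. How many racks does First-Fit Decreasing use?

5

Sorted descending: 15, 14, 13, 12, 11, 4, 3, 2, 1, 1.
15U → rack 1 (remaining 5U)
14U → rack 2 (remaining 6U)
13U → rack 3 (remaining 7U)
12U → rack 4 (remaining 8U)
11U → rack 5 (remaining 9U)
4U → rack 1 (remaining 1U)
3U → rack 2 (remaining 3U)
2U → rack 2 (remaining 1U)
1U → rack 1 (remaining 0U)
1U → rack 2 (remaining 0U)
Final racks: [15,4,1] [14,3,2,1] [13] [12] [11].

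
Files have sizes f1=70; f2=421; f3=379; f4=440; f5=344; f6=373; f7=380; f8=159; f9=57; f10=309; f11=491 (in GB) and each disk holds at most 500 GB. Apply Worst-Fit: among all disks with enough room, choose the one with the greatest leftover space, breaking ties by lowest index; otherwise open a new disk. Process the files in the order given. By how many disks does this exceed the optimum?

Worst-Fit: [70,421] [379] [440] [344] [373] [380] [159,57] [309] [491] → 9 disks.
8 files exceed 250 GB (half the capacity), and no two of those can share a disk, so at least 8 disks are needed.
An optimal packing achieves that bound: [491] [440,57] [421,70] [380] [379] [373] [344] [309,159] → 8 disks.
Excess: 9 − 8 = 1.

1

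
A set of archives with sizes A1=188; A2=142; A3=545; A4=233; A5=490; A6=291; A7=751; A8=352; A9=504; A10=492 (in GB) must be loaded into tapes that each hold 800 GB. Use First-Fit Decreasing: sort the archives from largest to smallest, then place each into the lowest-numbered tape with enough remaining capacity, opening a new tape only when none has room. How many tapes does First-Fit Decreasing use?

6

Sorted descending: 751, 545, 504, 492, 490, 352, 291, 233, 188, 142.
Put 751 GB in tape 1; 49 GB remain.
Put 545 GB in tape 2; 255 GB remain.
Put 504 GB in tape 3; 296 GB remain.
Put 492 GB in tape 4; 308 GB remain.
Put 490 GB in tape 5; 310 GB remain.
Put 352 GB in tape 6; 448 GB remain.
Put 291 GB in tape 3; 5 GB remain.
Put 233 GB in tape 2; 22 GB remain.
Put 188 GB in tape 4; 120 GB remain.
Put 142 GB in tape 5; 168 GB remain.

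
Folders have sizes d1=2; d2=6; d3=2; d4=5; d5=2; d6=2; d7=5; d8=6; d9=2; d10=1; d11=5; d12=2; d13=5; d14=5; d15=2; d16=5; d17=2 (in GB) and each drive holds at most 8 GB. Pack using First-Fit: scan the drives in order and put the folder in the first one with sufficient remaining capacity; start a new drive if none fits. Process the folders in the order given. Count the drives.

9

d1 (2 GB) → drive 1 (remaining 6 GB)
d2 (6 GB) → drive 1 (remaining 0 GB)
d3 (2 GB) → drive 2 (remaining 6 GB)
d4 (5 GB) → drive 2 (remaining 1 GB)
d5 (2 GB) → drive 3 (remaining 6 GB)
d6 (2 GB) → drive 3 (remaining 4 GB)
d7 (5 GB) → drive 4 (remaining 3 GB)
d8 (6 GB) → drive 5 (remaining 2 GB)
d9 (2 GB) → drive 3 (remaining 2 GB)
d10 (1 GB) → drive 2 (remaining 0 GB)
d11 (5 GB) → drive 6 (remaining 3 GB)
d12 (2 GB) → drive 3 (remaining 0 GB)
d13 (5 GB) → drive 7 (remaining 3 GB)
d14 (5 GB) → drive 8 (remaining 3 GB)
d15 (2 GB) → drive 4 (remaining 1 GB)
d16 (5 GB) → drive 9 (remaining 3 GB)
d17 (2 GB) → drive 5 (remaining 0 GB)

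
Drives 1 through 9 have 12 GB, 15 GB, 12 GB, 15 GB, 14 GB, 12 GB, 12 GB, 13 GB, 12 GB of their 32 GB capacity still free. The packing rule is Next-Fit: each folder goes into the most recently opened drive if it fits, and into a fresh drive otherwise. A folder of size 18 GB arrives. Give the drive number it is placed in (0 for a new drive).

Next-Fit only looks at drive 9, which has 12 GB free.
18 GB does not fit, so a new drive is opened.

0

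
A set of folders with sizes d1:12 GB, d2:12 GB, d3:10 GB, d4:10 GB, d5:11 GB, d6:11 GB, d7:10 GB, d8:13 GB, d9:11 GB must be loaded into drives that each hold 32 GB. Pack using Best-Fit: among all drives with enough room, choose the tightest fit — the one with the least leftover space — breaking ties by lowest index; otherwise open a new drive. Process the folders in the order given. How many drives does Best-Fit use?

4 drives

drive 1: place d1 (12 GB), 20 GB left
drive 1: place d2 (12 GB), 8 GB left
drive 2: place d3 (10 GB), 22 GB left
drive 2: place d4 (10 GB), 12 GB left
drive 2: place d5 (11 GB), 1 GB left
drive 3: place d6 (11 GB), 21 GB left
drive 3: place d7 (10 GB), 11 GB left
drive 4: place d8 (13 GB), 19 GB left
drive 3: place d9 (11 GB), 0 GB left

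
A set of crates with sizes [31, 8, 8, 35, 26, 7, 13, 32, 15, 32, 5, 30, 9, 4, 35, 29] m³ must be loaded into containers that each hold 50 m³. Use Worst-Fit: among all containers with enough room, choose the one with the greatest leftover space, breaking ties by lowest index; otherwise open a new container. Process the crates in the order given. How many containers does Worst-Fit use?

Put 31 m³ in container 1; 19 m³ remain.
Put 8 m³ in container 1; 11 m³ remain.
Put 8 m³ in container 1; 3 m³ remain.
Put 35 m³ in container 2; 15 m³ remain.
Put 26 m³ in container 3; 24 m³ remain.
Put 7 m³ in container 3; 17 m³ remain.
Put 13 m³ in container 3; 4 m³ remain.
Put 32 m³ in container 4; 18 m³ remain.
Put 15 m³ in container 4; 3 m³ remain.
Put 32 m³ in container 5; 18 m³ remain.
Put 5 m³ in container 5; 13 m³ remain.
Put 30 m³ in container 6; 20 m³ remain.
Put 9 m³ in container 6; 11 m³ remain.
Put 4 m³ in container 2; 11 m³ remain.
Put 35 m³ in container 7; 15 m³ remain.
Put 29 m³ in container 8; 21 m³ remain.
Final containers: [31,8,8] [35,4] [26,7,13] [32,15] [32,5] [30,9] [35] [29].

8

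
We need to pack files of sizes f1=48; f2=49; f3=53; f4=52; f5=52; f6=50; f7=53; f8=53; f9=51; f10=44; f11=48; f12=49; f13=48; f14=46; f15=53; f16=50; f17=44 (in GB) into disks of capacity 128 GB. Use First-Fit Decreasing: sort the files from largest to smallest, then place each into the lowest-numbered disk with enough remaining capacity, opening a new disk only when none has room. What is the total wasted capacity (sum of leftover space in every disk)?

Sorted descending: 53, 53, 53, 53, 52, 52, 51, 50, 50, 49, 49, 48, 48, 48, 46, 44, 44.
Put 53 GB in disk 1; 75 GB remain.
Put 53 GB in disk 1; 22 GB remain.
Put 53 GB in disk 2; 75 GB remain.
Put 53 GB in disk 2; 22 GB remain.
Put 52 GB in disk 3; 76 GB remain.
Put 52 GB in disk 3; 24 GB remain.
Put 51 GB in disk 4; 77 GB remain.
Put 50 GB in disk 4; 27 GB remain.
Put 50 GB in disk 5; 78 GB remain.
Put 49 GB in disk 5; 29 GB remain.
Put 49 GB in disk 6; 79 GB remain.
Put 48 GB in disk 6; 31 GB remain.
Put 48 GB in disk 7; 80 GB remain.
Put 48 GB in disk 7; 32 GB remain.
Put 46 GB in disk 8; 82 GB remain.
Put 44 GB in disk 8; 38 GB remain.
Put 44 GB in disk 9; 84 GB remain.
9 disks × 128 GB = 1152 GB; used 843 GB; unused 309 GB.

309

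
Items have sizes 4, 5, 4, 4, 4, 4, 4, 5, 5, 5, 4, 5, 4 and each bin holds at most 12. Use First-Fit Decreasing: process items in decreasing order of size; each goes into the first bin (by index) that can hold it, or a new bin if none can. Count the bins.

6 bins

Sorted descending: 5, 5, 5, 5, 5, 4, 4, 4, 4, 4, 4, 4, 4.
bin 1: place 5, 7 left
bin 1: place 5, 2 left
bin 2: place 5, 7 left
bin 2: place 5, 2 left
bin 3: place 5, 7 left
bin 3: place 4, 3 left
bin 4: place 4, 8 left
bin 4: place 4, 4 left
bin 4: place 4, 0 left
bin 5: place 4, 8 left
bin 5: place 4, 4 left
bin 5: place 4, 0 left
bin 6: place 4, 8 left
Final bins: [5,5] [5,5] [5,4] [4,4,4] [4,4,4] [4].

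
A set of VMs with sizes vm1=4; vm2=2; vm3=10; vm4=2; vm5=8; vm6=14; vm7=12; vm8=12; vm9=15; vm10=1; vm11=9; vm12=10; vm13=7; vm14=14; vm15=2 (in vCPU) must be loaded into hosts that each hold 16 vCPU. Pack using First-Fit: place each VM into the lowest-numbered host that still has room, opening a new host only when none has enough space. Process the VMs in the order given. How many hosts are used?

9 hosts

Put vm1 (4 vCPU) in host 1; 12 vCPU remain.
Put vm2 (2 vCPU) in host 1; 10 vCPU remain.
Put vm3 (10 vCPU) in host 1; 0 vCPU remain.
Put vm4 (2 vCPU) in host 2; 14 vCPU remain.
Put vm5 (8 vCPU) in host 2; 6 vCPU remain.
Put vm6 (14 vCPU) in host 3; 2 vCPU remain.
Put vm7 (12 vCPU) in host 4; 4 vCPU remain.
Put vm8 (12 vCPU) in host 5; 4 vCPU remain.
Put vm9 (15 vCPU) in host 6; 1 vCPU remain.
Put vm10 (1 vCPU) in host 2; 5 vCPU remain.
Put vm11 (9 vCPU) in host 7; 7 vCPU remain.
Put vm12 (10 vCPU) in host 8; 6 vCPU remain.
Put vm13 (7 vCPU) in host 7; 0 vCPU remain.
Put vm14 (14 vCPU) in host 9; 2 vCPU remain.
Put vm15 (2 vCPU) in host 2; 3 vCPU remain.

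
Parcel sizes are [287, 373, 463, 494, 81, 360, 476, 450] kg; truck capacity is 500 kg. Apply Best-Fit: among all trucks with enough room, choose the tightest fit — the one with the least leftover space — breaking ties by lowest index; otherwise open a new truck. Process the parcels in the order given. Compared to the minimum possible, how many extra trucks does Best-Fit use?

0

Best-Fit: [287] [373,81] [463] [494] [360] [476] [450] → 7 trucks.
7 parcels exceed 250 kg (half the capacity), and no two of those can share a truck, so at least 7 trucks are needed.
So 7 is already optimal.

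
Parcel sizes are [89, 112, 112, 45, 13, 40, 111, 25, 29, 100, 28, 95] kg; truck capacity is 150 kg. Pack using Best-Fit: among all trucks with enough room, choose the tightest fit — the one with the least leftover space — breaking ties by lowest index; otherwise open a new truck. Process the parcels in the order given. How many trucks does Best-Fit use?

6

89 kg → truck 1 (remaining 61 kg)
112 kg → truck 2 (remaining 38 kg)
112 kg → truck 3 (remaining 38 kg)
45 kg → truck 1 (remaining 16 kg)
13 kg → truck 1 (remaining 3 kg)
40 kg → truck 4 (remaining 110 kg)
111 kg → truck 5 (remaining 39 kg)
25 kg → truck 2 (remaining 13 kg)
29 kg → truck 3 (remaining 9 kg)
100 kg → truck 4 (remaining 10 kg)
28 kg → truck 5 (remaining 11 kg)
95 kg → truck 6 (remaining 55 kg)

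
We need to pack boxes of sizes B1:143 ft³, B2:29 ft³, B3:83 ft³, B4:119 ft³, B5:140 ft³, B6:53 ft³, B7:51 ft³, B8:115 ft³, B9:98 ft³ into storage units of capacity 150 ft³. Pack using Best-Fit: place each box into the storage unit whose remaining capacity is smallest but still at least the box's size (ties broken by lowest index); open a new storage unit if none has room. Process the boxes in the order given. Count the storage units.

7 storage units

B1 (143 ft³) → storage unit 1 (remaining 7 ft³)
B2 (29 ft³) → storage unit 2 (remaining 121 ft³)
B3 (83 ft³) → storage unit 2 (remaining 38 ft³)
B4 (119 ft³) → storage unit 3 (remaining 31 ft³)
B5 (140 ft³) → storage unit 4 (remaining 10 ft³)
B6 (53 ft³) → storage unit 5 (remaining 97 ft³)
B7 (51 ft³) → storage unit 5 (remaining 46 ft³)
B8 (115 ft³) → storage unit 6 (remaining 35 ft³)
B9 (98 ft³) → storage unit 7 (remaining 52 ft³)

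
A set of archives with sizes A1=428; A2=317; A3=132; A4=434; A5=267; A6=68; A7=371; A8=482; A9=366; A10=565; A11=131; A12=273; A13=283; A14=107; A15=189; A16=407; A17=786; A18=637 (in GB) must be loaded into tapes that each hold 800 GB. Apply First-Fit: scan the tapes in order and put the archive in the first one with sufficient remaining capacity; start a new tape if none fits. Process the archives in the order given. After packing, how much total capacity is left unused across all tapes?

957

Put A1 (428 GB) in tape 1; 372 GB remain.
Put A2 (317 GB) in tape 1; 55 GB remain.
Put A3 (132 GB) in tape 2; 668 GB remain.
Put A4 (434 GB) in tape 2; 234 GB remain.
Put A5 (267 GB) in tape 3; 533 GB remain.
Put A6 (68 GB) in tape 2; 166 GB remain.
Put A7 (371 GB) in tape 3; 162 GB remain.
Put A8 (482 GB) in tape 4; 318 GB remain.
Put A9 (366 GB) in tape 5; 434 GB remain.
Put A10 (565 GB) in tape 6; 235 GB remain.
Put A11 (131 GB) in tape 2; 35 GB remain.
Put A12 (273 GB) in tape 4; 45 GB remain.
Put A13 (283 GB) in tape 5; 151 GB remain.
Put A14 (107 GB) in tape 3; 55 GB remain.
Put A15 (189 GB) in tape 6; 46 GB remain.
Put A16 (407 GB) in tape 7; 393 GB remain.
Put A17 (786 GB) in tape 8; 14 GB remain.
Put A18 (637 GB) in tape 9; 163 GB remain.
9 tapes × 800 GB = 7200 GB; used 6243 GB; unused 957 GB.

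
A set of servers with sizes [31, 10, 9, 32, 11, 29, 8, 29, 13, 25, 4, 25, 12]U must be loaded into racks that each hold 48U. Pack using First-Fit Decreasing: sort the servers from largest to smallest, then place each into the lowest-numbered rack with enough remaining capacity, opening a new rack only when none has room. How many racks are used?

6

Sorted descending: 32, 31, 29, 29, 25, 25, 13, 12, 11, 10, 9, 8, 4.
32U → rack 1 (remaining 16U)
31U → rack 2 (remaining 17U)
29U → rack 3 (remaining 19U)
29U → rack 4 (remaining 19U)
25U → rack 5 (remaining 23U)
25U → rack 6 (remaining 23U)
13U → rack 1 (remaining 3U)
12U → rack 2 (remaining 5U)
11U → rack 3 (remaining 8U)
10U → rack 4 (remaining 9U)
9U → rack 4 (remaining 0U)
8U → rack 3 (remaining 0U)
4U → rack 2 (remaining 1U)
Final racks: [32,13] [31,12,4] [29,11,8] [29,10,9] [25] [25].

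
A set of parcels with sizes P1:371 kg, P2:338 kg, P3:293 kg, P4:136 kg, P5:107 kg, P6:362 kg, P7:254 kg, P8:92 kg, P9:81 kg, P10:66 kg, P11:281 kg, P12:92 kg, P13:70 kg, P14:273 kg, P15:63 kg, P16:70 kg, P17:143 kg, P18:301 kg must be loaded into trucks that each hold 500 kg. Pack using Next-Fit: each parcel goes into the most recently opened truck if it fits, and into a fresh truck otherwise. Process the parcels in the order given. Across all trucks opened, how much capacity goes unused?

Put P1 (371 kg) in truck 1; 129 kg remain.
Put P2 (338 kg) in truck 2; 162 kg remain.
Put P3 (293 kg) in truck 3; 207 kg remain.
Put P4 (136 kg) in truck 3; 71 kg remain.
Put P5 (107 kg) in truck 4; 393 kg remain.
Put P6 (362 kg) in truck 4; 31 kg remain.
Put P7 (254 kg) in truck 5; 246 kg remain.
Put P8 (92 kg) in truck 5; 154 kg remain.
Put P9 (81 kg) in truck 5; 73 kg remain.
Put P10 (66 kg) in truck 5; 7 kg remain.
Put P11 (281 kg) in truck 6; 219 kg remain.
Put P12 (92 kg) in truck 6; 127 kg remain.
Put P13 (70 kg) in truck 6; 57 kg remain.
Put P14 (273 kg) in truck 7; 227 kg remain.
Put P15 (63 kg) in truck 7; 164 kg remain.
Put P16 (70 kg) in truck 7; 94 kg remain.
Put P17 (143 kg) in truck 8; 357 kg remain.
Put P18 (301 kg) in truck 8; 56 kg remain.
8 trucks × 500 kg = 4000 kg; used 3393 kg; unused 607 kg.

607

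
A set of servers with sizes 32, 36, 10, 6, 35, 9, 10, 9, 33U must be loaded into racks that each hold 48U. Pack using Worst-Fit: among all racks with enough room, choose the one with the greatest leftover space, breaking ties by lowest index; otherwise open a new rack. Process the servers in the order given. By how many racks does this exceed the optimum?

1

Worst-Fit: [32,10] [36,6] [35,9] [10,9] [33] → 5 racks.
Total size 180U; any packing needs at least ⌈180/48⌉ = 4 racks.
An optimal packing achieves that bound: [36,10] [35,10] [33,9,6] [32,9] → 4 racks.
Excess: 5 − 4 = 1.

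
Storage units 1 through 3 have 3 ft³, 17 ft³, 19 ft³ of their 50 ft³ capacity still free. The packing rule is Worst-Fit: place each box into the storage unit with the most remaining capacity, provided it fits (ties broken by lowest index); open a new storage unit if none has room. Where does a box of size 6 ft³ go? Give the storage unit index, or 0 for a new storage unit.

3

Storage units with room: storage unit 2 (17 ft³), storage unit 3 (19 ft³).
Most room is storage unit 3 with 19 ft³ free.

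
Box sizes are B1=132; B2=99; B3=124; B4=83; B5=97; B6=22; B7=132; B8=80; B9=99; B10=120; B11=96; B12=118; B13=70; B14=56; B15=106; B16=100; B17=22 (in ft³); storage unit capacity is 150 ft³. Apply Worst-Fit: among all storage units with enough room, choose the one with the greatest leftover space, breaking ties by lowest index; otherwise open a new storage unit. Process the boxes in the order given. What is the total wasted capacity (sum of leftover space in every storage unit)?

544

storage unit 1: place B1 (132 ft³), 18 ft³ left
storage unit 2: place B2 (99 ft³), 51 ft³ left
storage unit 3: place B3 (124 ft³), 26 ft³ left
storage unit 4: place B4 (83 ft³), 67 ft³ left
storage unit 5: place B5 (97 ft³), 53 ft³ left
storage unit 4: place B6 (22 ft³), 45 ft³ left
storage unit 6: place B7 (132 ft³), 18 ft³ left
storage unit 7: place B8 (80 ft³), 70 ft³ left
storage unit 8: place B9 (99 ft³), 51 ft³ left
storage unit 9: place B10 (120 ft³), 30 ft³ left
storage unit 10: place B11 (96 ft³), 54 ft³ left
storage unit 11: place B12 (118 ft³), 32 ft³ left
storage unit 7: place B13 (70 ft³), 0 ft³ left
storage unit 12: place B14 (56 ft³), 94 ft³ left
storage unit 13: place B15 (106 ft³), 44 ft³ left
storage unit 14: place B16 (100 ft³), 50 ft³ left
storage unit 12: place B17 (22 ft³), 72 ft³ left
14 storage units × 150 ft³ = 2100 ft³; used 1556 ft³; unused 544 ft³.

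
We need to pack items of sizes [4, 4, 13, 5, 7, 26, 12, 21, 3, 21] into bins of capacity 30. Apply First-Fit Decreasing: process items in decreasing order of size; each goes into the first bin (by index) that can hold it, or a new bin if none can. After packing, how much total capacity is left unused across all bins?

4

Sorted descending: 26, 21, 21, 13, 12, 7, 5, 4, 4, 3.
26 → bin 1 (remaining 4)
21 → bin 2 (remaining 9)
21 → bin 3 (remaining 9)
13 → bin 4 (remaining 17)
12 → bin 4 (remaining 5)
7 → bin 2 (remaining 2)
5 → bin 3 (remaining 4)
4 → bin 1 (remaining 0)
4 → bin 3 (remaining 0)
3 → bin 4 (remaining 2)
4 bins × 30 = 120; used 116; unused 4.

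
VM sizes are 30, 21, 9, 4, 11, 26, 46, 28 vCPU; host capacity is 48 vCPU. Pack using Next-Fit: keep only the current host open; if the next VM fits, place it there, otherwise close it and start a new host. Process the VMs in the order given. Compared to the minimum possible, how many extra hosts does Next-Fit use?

1

Next-Fit: [30] [21,9,4,11] [26] [46] [28] → 5 hosts.
Total size 175 vCPU; any packing needs at least ⌈175/48⌉ = 4 hosts.
An optimal packing achieves that bound: [46] [30,11,4] [28,9] [26,21] → 4 hosts.
Excess: 5 − 4 = 1.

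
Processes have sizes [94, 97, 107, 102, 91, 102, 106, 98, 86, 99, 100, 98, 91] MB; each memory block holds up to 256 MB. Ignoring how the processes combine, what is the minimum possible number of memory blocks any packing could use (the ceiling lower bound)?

5

Total size = 94 + 97 + 107 + 102 + 91 + 102 + 106 + 98 + 86 + 99 + 100 + 98 + 91 = 1271 MB.
⌈1271 / 256⌉ = 5.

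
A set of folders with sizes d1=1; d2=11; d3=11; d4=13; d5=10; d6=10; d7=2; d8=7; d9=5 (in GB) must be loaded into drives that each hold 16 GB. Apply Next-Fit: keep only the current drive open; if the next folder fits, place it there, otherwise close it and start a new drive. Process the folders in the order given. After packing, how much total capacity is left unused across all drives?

Put d1 (1 GB) in drive 1; 15 GB remain.
Put d2 (11 GB) in drive 1; 4 GB remain.
Put d3 (11 GB) in drive 2; 5 GB remain.
Put d4 (13 GB) in drive 3; 3 GB remain.
Put d5 (10 GB) in drive 4; 6 GB remain.
Put d6 (10 GB) in drive 5; 6 GB remain.
Put d7 (2 GB) in drive 5; 4 GB remain.
Put d8 (7 GB) in drive 6; 9 GB remain.
Put d9 (5 GB) in drive 6; 4 GB remain.
6 drives × 16 GB = 96 GB; used 70 GB; unused 26 GB.

26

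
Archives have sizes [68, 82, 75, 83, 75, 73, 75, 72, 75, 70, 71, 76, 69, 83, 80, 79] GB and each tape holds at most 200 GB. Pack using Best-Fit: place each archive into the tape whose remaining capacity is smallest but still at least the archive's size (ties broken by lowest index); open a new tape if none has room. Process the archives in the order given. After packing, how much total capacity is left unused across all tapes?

Put 68 GB in tape 1; 132 GB remain.
Put 82 GB in tape 1; 50 GB remain.
Put 75 GB in tape 2; 125 GB remain.
Put 83 GB in tape 2; 42 GB remain.
Put 75 GB in tape 3; 125 GB remain.
Put 73 GB in tape 3; 52 GB remain.
Put 75 GB in tape 4; 125 GB remain.
Put 72 GB in tape 4; 53 GB remain.
Put 75 GB in tape 5; 125 GB remain.
Put 70 GB in tape 5; 55 GB remain.
Put 71 GB in tape 6; 129 GB remain.
Put 76 GB in tape 6; 53 GB remain.
Put 69 GB in tape 7; 131 GB remain.
Put 83 GB in tape 7; 48 GB remain.
Put 80 GB in tape 8; 120 GB remain.
Put 79 GB in tape 8; 41 GB remain.
8 tapes × 200 GB = 1600 GB; used 1206 GB; unused 394 GB.

394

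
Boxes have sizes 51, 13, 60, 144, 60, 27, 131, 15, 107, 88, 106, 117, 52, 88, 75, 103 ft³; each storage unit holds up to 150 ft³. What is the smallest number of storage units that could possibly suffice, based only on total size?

9 storage units

Total size = 51 + 13 + 60 + 144 + 60 + 27 + 131 + 15 + 107 + 88 + 106 + 117 + 52 + 88 + 75 + 103 = 1237 ft³.
⌈1237 / 150⌉ = 9.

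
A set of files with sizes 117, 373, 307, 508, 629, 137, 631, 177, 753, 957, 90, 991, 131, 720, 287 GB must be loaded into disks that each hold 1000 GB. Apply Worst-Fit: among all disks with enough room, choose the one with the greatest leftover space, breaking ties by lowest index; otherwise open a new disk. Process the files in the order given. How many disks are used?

9

Put 117 GB in disk 1; 883 GB remain.
Put 373 GB in disk 1; 510 GB remain.
Put 307 GB in disk 1; 203 GB remain.
Put 508 GB in disk 2; 492 GB remain.
Put 629 GB in disk 3; 371 GB remain.
Put 137 GB in disk 2; 355 GB remain.
Put 631 GB in disk 4; 369 GB remain.
Put 177 GB in disk 3; 194 GB remain.
Put 753 GB in disk 5; 247 GB remain.
Put 957 GB in disk 6; 43 GB remain.
Put 90 GB in disk 4; 279 GB remain.
Put 991 GB in disk 7; 9 GB remain.
Put 131 GB in disk 2; 224 GB remain.
Put 720 GB in disk 8; 280 GB remain.
Put 287 GB in disk 9; 713 GB remain.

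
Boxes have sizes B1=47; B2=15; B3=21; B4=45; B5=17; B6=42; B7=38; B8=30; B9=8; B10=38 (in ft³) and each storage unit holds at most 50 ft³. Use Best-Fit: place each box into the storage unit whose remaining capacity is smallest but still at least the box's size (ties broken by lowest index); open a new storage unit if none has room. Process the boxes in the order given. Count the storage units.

B1 (47 ft³) → storage unit 1 (remaining 3 ft³)
B2 (15 ft³) → storage unit 2 (remaining 35 ft³)
B3 (21 ft³) → storage unit 2 (remaining 14 ft³)
B4 (45 ft³) → storage unit 3 (remaining 5 ft³)
B5 (17 ft³) → storage unit 4 (remaining 33 ft³)
B6 (42 ft³) → storage unit 5 (remaining 8 ft³)
B7 (38 ft³) → storage unit 6 (remaining 12 ft³)
B8 (30 ft³) → storage unit 4 (remaining 3 ft³)
B9 (8 ft³) → storage unit 5 (remaining 0 ft³)
B10 (38 ft³) → storage unit 7 (remaining 12 ft³)
Final storage units: [47] [15,21] [45] [17,30] [42,8] [38] [38].

7 storage units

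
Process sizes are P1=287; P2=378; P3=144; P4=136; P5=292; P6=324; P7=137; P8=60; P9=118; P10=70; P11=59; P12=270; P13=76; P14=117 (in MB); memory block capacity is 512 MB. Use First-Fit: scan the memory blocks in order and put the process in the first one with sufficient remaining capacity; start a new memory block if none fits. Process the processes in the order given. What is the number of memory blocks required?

6

Put P1 (287 MB) in memory block 1; 225 MB remain.
Put P2 (378 MB) in memory block 2; 134 MB remain.
Put P3 (144 MB) in memory block 1; 81 MB remain.
Put P4 (136 MB) in memory block 3; 376 MB remain.
Put P5 (292 MB) in memory block 3; 84 MB remain.
Put P6 (324 MB) in memory block 4; 188 MB remain.
Put P7 (137 MB) in memory block 4; 51 MB remain.
Put P8 (60 MB) in memory block 1; 21 MB remain.
Put P9 (118 MB) in memory block 2; 16 MB remain.
Put P10 (70 MB) in memory block 3; 14 MB remain.
Put P11 (59 MB) in memory block 5; 453 MB remain.
Put P12 (270 MB) in memory block 5; 183 MB remain.
Put P13 (76 MB) in memory block 5; 107 MB remain.
Put P14 (117 MB) in memory block 6; 395 MB remain.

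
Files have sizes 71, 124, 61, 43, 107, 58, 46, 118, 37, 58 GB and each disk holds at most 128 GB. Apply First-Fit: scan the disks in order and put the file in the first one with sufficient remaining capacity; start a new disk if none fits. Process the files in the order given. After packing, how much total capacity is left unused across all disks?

disk 1: place 71 GB, 57 GB left
disk 2: place 124 GB, 4 GB left
disk 3: place 61 GB, 67 GB left
disk 1: place 43 GB, 14 GB left
disk 4: place 107 GB, 21 GB left
disk 3: place 58 GB, 9 GB left
disk 5: place 46 GB, 82 GB left
disk 6: place 118 GB, 10 GB left
disk 5: place 37 GB, 45 GB left
disk 7: place 58 GB, 70 GB left
7 disks × 128 GB = 896 GB; used 723 GB; unused 173 GB.

173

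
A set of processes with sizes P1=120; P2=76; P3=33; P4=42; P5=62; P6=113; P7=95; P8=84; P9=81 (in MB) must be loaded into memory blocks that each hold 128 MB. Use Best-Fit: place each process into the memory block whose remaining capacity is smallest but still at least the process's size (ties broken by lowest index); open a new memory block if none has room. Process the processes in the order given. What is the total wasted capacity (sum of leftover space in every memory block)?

memory block 1: place P1 (120 MB), 8 MB left
memory block 2: place P2 (76 MB), 52 MB left
memory block 2: place P3 (33 MB), 19 MB left
memory block 3: place P4 (42 MB), 86 MB left
memory block 3: place P5 (62 MB), 24 MB left
memory block 4: place P6 (113 MB), 15 MB left
memory block 5: place P7 (95 MB), 33 MB left
memory block 6: place P8 (84 MB), 44 MB left
memory block 7: place P9 (81 MB), 47 MB left
7 memory blocks × 128 MB = 896 MB; used 706 MB; unused 190 MB.

190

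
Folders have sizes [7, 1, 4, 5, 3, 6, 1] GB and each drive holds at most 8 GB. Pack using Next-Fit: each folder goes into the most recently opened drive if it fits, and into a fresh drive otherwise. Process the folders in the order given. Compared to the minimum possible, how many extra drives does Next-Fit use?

0

Next-Fit: [7,1] [4] [5,3] [6,1] → 4 drives.
Total size 27 GB; any packing needs at least ⌈27/8⌉ = 4 drives.
So 4 is already optimal.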